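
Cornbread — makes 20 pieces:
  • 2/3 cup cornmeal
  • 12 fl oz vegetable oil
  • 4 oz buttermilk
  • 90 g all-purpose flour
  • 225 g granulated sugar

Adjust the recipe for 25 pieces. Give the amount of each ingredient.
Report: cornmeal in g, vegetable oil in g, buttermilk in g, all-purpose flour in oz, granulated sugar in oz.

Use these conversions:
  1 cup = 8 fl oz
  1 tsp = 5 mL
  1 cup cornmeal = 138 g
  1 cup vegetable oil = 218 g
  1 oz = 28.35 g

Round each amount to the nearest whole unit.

Scaling factor: 25/20 = 5/4 = 1.25.
cornmeal: 2/3 cup × 5/4 × 138 g/cup = 115 g
vegetable oil: 12 fl oz × 5/4 ÷ 8 fl oz/cup × 218 g/cup ≈ 409 g
buttermilk: 4 oz × 5/4 × 28.35 g/oz ≈ 142 g
all-purpose flour: 90 g × 5/4 ÷ 28.35 g/oz ≈ 4 oz
granulated sugar: 225 g × 5/4 ÷ 28.35 g/oz ≈ 10 oz

cornmeal: 115 g; vegetable oil: 409 g; buttermilk: 142 g; all-purpose flour: 4 oz; granulated sugar: 10 oz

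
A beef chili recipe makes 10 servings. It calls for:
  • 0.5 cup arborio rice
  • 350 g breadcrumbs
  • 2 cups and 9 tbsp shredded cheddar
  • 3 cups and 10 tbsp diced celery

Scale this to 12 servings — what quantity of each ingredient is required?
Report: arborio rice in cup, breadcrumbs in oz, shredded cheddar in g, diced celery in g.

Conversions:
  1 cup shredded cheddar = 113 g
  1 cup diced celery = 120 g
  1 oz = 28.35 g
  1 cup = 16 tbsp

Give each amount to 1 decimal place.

arborio rice: 0.6 cup; breadcrumbs: 14.8 oz; shredded cheddar: 347.5 g; diced celery: 522.0 g

Scaling factor: 12/10 = 6/5 = 1.2.
arborio rice: 0.5 cup × 6/5 = 0.6 cup
breadcrumbs: 350 g × 6/5 ÷ 28.35 g/oz ≈ 14.8 oz
shredded cheddar: (2 cup + 9 tbsp = 2.5625 cup) × 6/5 × 113 g/cup ≈ 347.5 g
diced celery: (3 cup + 10 tbsp = 3.625 cup) × 6/5 × 120 g/cup = 522.0 g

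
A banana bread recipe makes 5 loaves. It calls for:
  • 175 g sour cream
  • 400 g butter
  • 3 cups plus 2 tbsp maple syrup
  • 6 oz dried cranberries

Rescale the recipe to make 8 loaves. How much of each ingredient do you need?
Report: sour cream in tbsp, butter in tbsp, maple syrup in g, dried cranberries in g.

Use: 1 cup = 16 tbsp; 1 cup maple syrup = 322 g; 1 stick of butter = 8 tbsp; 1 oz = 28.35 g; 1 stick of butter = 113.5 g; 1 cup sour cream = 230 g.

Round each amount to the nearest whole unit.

Scaling factor: 8/5 = 1.6.
sour cream: 175 g × 8/5 ÷ 230 g/cup × 16 tbsp/cup ≈ 19 tbsp
butter: 400 g × 8/5 ÷ 113.5 g/stick × 8 tbsp/stick ≈ 45 tbsp
maple syrup: (3 cup + 2 tbsp = 3.125 cup) × 8/5 × 322 g/cup = 1610 g
dried cranberries: 6 oz × 8/5 × 28.35 g/oz ≈ 272 g

sour cream: 19 tbsp; butter: 45 tbsp; maple syrup: 1610 g; dried cranberries: 272 g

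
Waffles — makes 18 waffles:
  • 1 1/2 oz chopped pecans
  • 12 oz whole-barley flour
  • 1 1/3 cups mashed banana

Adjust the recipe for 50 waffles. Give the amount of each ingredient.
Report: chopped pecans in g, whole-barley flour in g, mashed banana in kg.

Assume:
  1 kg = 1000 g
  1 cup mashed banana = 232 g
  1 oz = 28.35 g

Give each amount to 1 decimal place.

chopped pecans: 118.1 g; whole-barley flour: 945.0 g; mashed banana: 0.9 kg

Scaling factor: 50/18 = 25/9.
chopped pecans: 1.5 oz × 25/9 × 28.35 g/oz ≈ 118.1 g
whole-barley flour: 12 oz × 25/9 × 28.35 g/oz = 945.0 g
mashed banana: 4/3 cup × 25/9 × 232 g/cup ÷ 1000 g/kg ≈ 0.9 kg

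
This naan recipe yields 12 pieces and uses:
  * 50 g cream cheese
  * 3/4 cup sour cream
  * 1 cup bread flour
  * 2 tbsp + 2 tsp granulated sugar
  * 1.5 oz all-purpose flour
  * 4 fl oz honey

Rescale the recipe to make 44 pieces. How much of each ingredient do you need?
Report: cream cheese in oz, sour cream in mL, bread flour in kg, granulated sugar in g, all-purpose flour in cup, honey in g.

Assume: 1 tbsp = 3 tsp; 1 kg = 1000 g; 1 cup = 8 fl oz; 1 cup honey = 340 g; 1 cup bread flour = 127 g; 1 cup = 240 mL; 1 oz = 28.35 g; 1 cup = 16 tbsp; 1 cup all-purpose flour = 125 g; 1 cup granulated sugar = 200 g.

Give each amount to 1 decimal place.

Scaling factor: 44/12 = 11/3.
cream cheese: 50 g × 11/3 ÷ 28.35 g/oz ≈ 6.5 oz
sour cream: 0.75 cup × 11/3 × 240 mL/cup = 660.0 mL
bread flour: 1 cup × 11/3 × 127 g/cup ÷ 1000 g/kg ≈ 0.5 kg
granulated sugar: (2 tbsp + 2 tsp = 8/3 tbsp) × 11/3 ÷ 16 tbsp/cup × 200 g/cup ≈ 122.2 g
all-purpose flour: 1.5 oz × 11/3 × 28.35 g/oz ÷ 125 g/cup ≈ 1.2 cup
honey: 4 fl oz × 11/3 ÷ 8 fl oz/cup × 340 g/cup ≈ 623.3 g

cream cheese: 6.5 oz; sour cream: 660.0 mL; bread flour: 0.5 kg; granulated sugar: 122.2 g; all-purpose flour: 1.2 cup; honey: 623.3 g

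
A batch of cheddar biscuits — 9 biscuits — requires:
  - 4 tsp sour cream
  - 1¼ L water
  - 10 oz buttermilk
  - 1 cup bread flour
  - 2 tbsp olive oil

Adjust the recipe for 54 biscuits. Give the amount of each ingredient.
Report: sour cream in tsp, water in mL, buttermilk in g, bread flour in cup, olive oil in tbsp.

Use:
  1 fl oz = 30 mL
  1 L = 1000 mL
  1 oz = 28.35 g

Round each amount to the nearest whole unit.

sour cream: 24 tsp; water: 7500 mL; buttermilk: 1701 g; bread flour: 6 cup; olive oil: 12 tbsp

Scaling factor: 54/9 = 6.
sour cream: 4 tsp × 6 = 24 tsp
water: 1.25 L × 6 × 1000 mL/L = 7500 mL
buttermilk: 10 oz × 6 × 28.35 g/oz = 1701 g
bread flour: 1 cup × 6 = 6 cup
olive oil: 2 tbsp × 6 = 12 tbsp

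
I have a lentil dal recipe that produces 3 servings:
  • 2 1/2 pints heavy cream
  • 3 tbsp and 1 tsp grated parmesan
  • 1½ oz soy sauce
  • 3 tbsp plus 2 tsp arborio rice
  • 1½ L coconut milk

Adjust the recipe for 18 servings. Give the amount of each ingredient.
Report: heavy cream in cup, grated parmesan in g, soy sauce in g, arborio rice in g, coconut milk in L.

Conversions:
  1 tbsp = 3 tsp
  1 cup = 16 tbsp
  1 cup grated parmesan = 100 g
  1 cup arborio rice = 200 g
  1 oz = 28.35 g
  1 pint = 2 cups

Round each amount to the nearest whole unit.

heavy cream: 30 cup; grated parmesan: 125 g; soy sauce: 255 g; arborio rice: 275 g; coconut milk: 9 L

Scaling factor: 18/3 = 6.
heavy cream: 2.5 pint × 6 × 2 cup/pint = 30 cup
grated parmesan: (3 tbsp + 1 tsp = 10/3 tbsp) × 6 ÷ 16 tbsp/cup × 100 g/cup = 125 g
soy sauce: 1.5 oz × 6 × 28.35 g/oz ≈ 255 g
arborio rice: (3 tbsp + 2 tsp = 11/3 tbsp) × 6 ÷ 16 tbsp/cup × 200 g/cup = 275 g
coconut milk: 1.5 L × 6 = 9 L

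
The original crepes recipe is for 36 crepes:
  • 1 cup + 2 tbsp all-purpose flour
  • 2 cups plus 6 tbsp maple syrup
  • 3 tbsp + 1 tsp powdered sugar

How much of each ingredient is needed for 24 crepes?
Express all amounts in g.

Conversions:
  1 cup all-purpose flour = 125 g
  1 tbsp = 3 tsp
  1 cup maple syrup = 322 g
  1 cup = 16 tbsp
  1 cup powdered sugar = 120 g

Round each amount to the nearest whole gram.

all-purpose flour: 94 g; maple syrup: 510 g; powdered sugar: 17 g

Scaling factor: 24/36 = 2/3.
all-purpose flour: (1 cup + 2 tbsp = 1.125 cup) × 2/3 × 125 g/cup ≈ 94 g
maple syrup: (2 cup + 6 tbsp = 2.375 cup) × 2/3 × 322 g/cup ≈ 510 g
powdered sugar: (3 tbsp + 1 tsp = 10/3 tbsp) × 2/3 ÷ 16 tbsp/cup × 120 g/cup ≈ 17 g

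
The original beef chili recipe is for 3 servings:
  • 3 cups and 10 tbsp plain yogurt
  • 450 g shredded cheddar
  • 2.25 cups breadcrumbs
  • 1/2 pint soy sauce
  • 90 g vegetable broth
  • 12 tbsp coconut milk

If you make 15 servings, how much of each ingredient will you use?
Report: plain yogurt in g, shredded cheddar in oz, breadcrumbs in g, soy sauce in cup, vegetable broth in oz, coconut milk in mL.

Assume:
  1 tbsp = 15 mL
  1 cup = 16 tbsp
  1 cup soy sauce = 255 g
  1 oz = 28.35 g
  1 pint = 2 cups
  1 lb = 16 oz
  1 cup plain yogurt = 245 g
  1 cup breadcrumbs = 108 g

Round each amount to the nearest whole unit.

plain yogurt: 4441 g; shredded cheddar: 79 oz; breadcrumbs: 1215 g; soy sauce: 5 cup; vegetable broth: 16 oz; coconut milk: 900 mL

Scaling factor: 15/3 = 5.
plain yogurt: (3 cup + 10 tbsp = 3.625 cup) × 5 × 245 g/cup ≈ 4441 g
shredded cheddar: 450 g × 5 ÷ 28.35 g/oz ≈ 79 oz
breadcrumbs: 2.25 cup × 5 × 108 g/cup = 1215 g
soy sauce: 0.5 pint × 5 × 2 cup/pint = 5 cup
vegetable broth: 90 g × 5 ÷ 28.35 g/oz ≈ 16 oz
coconut milk: 12 tbsp × 5 × 15 mL/tbsp = 900 mL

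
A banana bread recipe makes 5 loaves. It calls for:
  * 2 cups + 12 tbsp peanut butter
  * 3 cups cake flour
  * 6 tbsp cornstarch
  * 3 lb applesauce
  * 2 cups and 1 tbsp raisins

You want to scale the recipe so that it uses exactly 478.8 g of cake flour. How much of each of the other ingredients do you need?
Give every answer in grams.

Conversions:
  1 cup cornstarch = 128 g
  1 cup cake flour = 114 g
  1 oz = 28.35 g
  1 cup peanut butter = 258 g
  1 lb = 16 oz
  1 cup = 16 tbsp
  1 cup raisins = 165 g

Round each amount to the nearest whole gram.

The original recipe has 342 g of cake flour, so the scaling factor is 478.8 ÷ 342 = 7/5 = 1.4.
peanut butter: (2 cup + 12 tbsp = 2.75 cup) × 7/5 × 258 g/cup ≈ 993 g
cornstarch: 6 tbsp × 7/5 ÷ 16 tbsp/cup × 128 g/cup ≈ 67 g
applesauce: 3 lb × 7/5 × 16 oz/lb × 28.35 g/oz ≈ 1905 g
raisins: (2 cup + 1 tbsp = 2.0625 cup) × 7/5 × 165 g/cup ≈ 476 g

peanut butter: 993 g; cornstarch: 67 g; applesauce: 1905 g; raisins: 476 g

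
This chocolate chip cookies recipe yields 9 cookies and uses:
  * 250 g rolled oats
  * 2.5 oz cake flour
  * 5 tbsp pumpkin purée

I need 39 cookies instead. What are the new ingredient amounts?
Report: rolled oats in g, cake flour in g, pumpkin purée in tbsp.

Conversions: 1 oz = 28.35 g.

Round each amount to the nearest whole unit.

Scaling factor: 39/9 = 13/3.
rolled oats: 250 g × 13/3 ≈ 1083 g
cake flour: 2.5 oz × 13/3 × 28.35 g/oz ≈ 307 g
pumpkin purée: 5 tbsp × 13/3 ≈ 22 tbsp

rolled oats: 1083 g; cake flour: 307 g; pumpkin purée: 22 tbsp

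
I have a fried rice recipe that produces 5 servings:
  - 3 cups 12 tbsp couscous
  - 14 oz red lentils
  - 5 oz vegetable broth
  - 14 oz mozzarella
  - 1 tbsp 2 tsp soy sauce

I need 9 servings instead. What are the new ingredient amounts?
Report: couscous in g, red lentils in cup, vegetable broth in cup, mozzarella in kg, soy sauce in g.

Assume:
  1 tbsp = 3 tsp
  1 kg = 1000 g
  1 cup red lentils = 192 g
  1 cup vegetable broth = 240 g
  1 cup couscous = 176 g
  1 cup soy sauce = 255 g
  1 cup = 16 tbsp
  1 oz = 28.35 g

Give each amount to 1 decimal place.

couscous: 1188.0 g; red lentils: 3.7 cup; vegetable broth: 1.1 cup; mozzarella: 0.7 kg; soy sauce: 47.8 g

Scaling factor: 9/5 = 1.8.
couscous: (3 cup + 12 tbsp = 3.75 cup) × 9/5 × 176 g/cup = 1188.0 g
red lentils: 14 oz × 9/5 × 28.35 g/oz ÷ 192 g/cup ≈ 3.7 cup
vegetable broth: 5 oz × 9/5 × 28.35 g/oz ÷ 240 g/cup ≈ 1.1 cup
mozzarella: 14 oz × 9/5 × 28.35 g/oz ÷ 1000 g/kg ≈ 0.7 kg
soy sauce: (1 tbsp + 2 tsp = 5/3 tbsp) × 9/5 ÷ 16 tbsp/cup × 255 g/cup ≈ 47.8 g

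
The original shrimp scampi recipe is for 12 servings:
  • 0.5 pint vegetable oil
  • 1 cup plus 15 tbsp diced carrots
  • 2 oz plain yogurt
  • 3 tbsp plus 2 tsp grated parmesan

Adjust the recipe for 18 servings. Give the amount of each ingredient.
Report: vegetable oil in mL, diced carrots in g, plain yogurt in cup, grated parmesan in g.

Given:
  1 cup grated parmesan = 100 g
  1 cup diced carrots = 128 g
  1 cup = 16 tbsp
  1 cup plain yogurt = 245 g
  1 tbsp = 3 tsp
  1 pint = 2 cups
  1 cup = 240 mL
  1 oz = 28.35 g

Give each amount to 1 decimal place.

Scaling factor: 18/12 = 3/2 = 1.5.
vegetable oil: 0.5 pint × 3/2 × 2 cup/pint × 240 mL/cup = 360.0 mL
diced carrots: (1 cup + 15 tbsp = 1.9375 cup) × 3/2 × 128 g/cup = 372.0 g
plain yogurt: 2 oz × 3/2 × 28.35 g/oz ÷ 245 g/cup ≈ 0.3 cup
grated parmesan: (3 tbsp + 2 tsp = 11/3 tbsp) × 3/2 ÷ 16 tbsp/cup × 100 g/cup ≈ 34.4 g

vegetable oil: 360.0 mL; diced carrots: 372.0 g; plain yogurt: 0.3 cup; grated parmesan: 34.4 g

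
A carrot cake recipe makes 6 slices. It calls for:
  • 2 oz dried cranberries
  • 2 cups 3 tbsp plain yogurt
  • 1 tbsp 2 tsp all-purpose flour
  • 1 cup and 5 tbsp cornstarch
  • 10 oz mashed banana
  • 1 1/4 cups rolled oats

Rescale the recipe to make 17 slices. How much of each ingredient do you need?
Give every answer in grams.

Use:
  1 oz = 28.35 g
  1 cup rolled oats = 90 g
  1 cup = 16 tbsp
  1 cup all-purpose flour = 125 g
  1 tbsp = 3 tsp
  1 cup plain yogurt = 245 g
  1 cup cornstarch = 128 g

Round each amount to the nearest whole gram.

Scaling factor: 17/6.
dried cranberries: 2 oz × 17/6 × 28.35 g/oz ≈ 161 g
plain yogurt: (2 cup + 3 tbsp = 2.1875 cup) × 17/6 × 245 g/cup ≈ 1518 g
all-purpose flour: (1 tbsp + 2 tsp = 5/3 tbsp) × 17/6 ÷ 16 tbsp/cup × 125 g/cup ≈ 37 g
cornstarch: (1 cup + 5 tbsp = 1.3125 cup) × 17/6 × 128 g/cup = 476 g
mashed banana: 10 oz × 17/6 × 28.35 g/oz ≈ 803 g
rolled oats: 1.25 cup × 17/6 × 90 g/cup ≈ 319 g

dried cranberries: 161 g; plain yogurt: 1518 g; all-purpose flour: 37 g; cornstarch: 476 g; mashed banana: 803 g; rolled oats: 319 g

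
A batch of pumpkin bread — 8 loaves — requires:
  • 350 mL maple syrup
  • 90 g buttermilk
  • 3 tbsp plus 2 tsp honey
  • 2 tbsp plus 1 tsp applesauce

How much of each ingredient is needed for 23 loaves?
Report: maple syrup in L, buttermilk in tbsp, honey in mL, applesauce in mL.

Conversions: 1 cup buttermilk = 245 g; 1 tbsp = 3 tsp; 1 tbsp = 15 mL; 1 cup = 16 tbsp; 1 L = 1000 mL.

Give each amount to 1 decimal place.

maple syrup: 1.0 L; buttermilk: 16.9 tbsp; honey: 158.1 mL; applesauce: 100.6 mL

Scaling factor: 23/8 = 2.875.
maple syrup: 350 mL × 23/8 ÷ 1000 mL/L ≈ 1.0 L
buttermilk: 90 g × 23/8 ÷ 245 g/cup × 16 tbsp/cup ≈ 16.9 tbsp
honey: (3 tbsp + 2 tsp = 11/3 tbsp) × 23/8 × 15 mL/tbsp ≈ 158.1 mL
applesauce: (2 tbsp + 1 tsp = 7/3 tbsp) × 23/8 × 15 mL/tbsp ≈ 100.6 mL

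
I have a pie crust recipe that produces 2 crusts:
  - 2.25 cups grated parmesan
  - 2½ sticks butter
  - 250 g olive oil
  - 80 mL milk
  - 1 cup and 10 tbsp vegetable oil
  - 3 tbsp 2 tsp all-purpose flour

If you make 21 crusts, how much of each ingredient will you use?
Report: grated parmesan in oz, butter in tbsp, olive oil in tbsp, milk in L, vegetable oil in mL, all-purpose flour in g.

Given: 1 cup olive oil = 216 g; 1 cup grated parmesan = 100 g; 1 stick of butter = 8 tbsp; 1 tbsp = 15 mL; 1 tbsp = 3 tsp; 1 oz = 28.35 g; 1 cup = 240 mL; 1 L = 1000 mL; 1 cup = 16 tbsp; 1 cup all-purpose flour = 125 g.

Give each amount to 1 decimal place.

Scaling factor: 21/2 = 10.5.
grated parmesan: 2.25 cup × 21/2 × 100 g/cup ÷ 28.35 g/oz ≈ 83.3 oz
butter: 2.5 stick × 21/2 × 8 tbsp/stick = 210.0 tbsp
olive oil: 250 g × 21/2 ÷ 216 g/cup × 16 tbsp/cup ≈ 194.4 tbsp
milk: 80 mL × 21/2 ÷ 1000 mL/L ≈ 0.8 L
vegetable oil: (1 cup + 10 tbsp = 1.625 cup) × 21/2 × 240 mL/cup = 4095.0 mL
all-purpose flour: (3 tbsp + 2 tsp = 11/3 tbsp) × 21/2 ÷ 16 tbsp/cup × 125 g/cup ≈ 300.8 g

grated parmesan: 83.3 oz; butter: 210.0 tbsp; olive oil: 194.4 tbsp; milk: 0.8 L; vegetable oil: 4095.0 mL; all-purpose flour: 300.8 g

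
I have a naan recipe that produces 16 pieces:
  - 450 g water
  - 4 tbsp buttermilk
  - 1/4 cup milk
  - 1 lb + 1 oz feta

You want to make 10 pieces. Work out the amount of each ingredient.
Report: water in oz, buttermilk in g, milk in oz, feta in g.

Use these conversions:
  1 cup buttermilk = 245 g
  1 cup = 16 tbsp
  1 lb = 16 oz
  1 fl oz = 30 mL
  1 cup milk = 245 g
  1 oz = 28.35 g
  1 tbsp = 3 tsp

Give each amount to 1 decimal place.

Scaling factor: 10/16 = 5/8 = 0.625.
water: 450 g × 5/8 ÷ 28.35 g/oz ≈ 9.9 oz
buttermilk: 4 tbsp × 5/8 ÷ 16 tbsp/cup × 245 g/cup ≈ 38.3 g
milk: 0.25 cup × 5/8 × 245 g/cup ÷ 28.35 g/oz ≈ 1.4 oz
feta: (1 lb + 1 oz = 1.0625 lb) × 5/8 × 16 oz/lb × 28.35 g/oz ≈ 301.2 g

water: 9.9 oz; buttermilk: 38.3 g; milk: 1.4 oz; feta: 301.2 g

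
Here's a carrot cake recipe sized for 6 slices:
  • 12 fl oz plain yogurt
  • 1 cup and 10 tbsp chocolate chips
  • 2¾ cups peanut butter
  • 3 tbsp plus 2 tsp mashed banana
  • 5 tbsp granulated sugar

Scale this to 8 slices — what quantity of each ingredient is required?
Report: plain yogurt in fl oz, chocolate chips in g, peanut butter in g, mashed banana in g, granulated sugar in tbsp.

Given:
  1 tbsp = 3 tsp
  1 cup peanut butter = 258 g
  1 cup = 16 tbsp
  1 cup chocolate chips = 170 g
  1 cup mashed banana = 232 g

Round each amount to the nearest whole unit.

plain yogurt: 16 fl oz; chocolate chips: 368 g; peanut butter: 946 g; mashed banana: 71 g; granulated sugar: 7 tbsp

Scaling factor: 8/6 = 4/3.
plain yogurt: 12 fl oz × 4/3 = 16 fl oz
chocolate chips: (1 cup + 10 tbsp = 1.625 cup) × 4/3 × 170 g/cup ≈ 368 g
peanut butter: 2.75 cup × 4/3 × 258 g/cup = 946 g
mashed banana: (3 tbsp + 2 tsp = 11/3 tbsp) × 4/3 ÷ 16 tbsp/cup × 232 g/cup ≈ 71 g
granulated sugar: 5 tbsp × 4/3 ≈ 7 tbsp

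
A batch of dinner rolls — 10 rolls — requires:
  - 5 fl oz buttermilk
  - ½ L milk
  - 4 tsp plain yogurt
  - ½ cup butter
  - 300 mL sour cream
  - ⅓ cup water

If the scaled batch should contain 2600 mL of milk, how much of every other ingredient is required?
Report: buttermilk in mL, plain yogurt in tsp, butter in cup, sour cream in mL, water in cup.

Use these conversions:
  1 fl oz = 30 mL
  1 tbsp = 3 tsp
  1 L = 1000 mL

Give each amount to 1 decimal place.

buttermilk: 780.0 mL; plain yogurt: 20.8 tsp; butter: 2.6 cup; sour cream: 1560.0 mL; water: 1.7 cup

The original recipe has 500 mL of milk, so the scaling factor is 2600 ÷ 500 = 26/5 = 5.2.
buttermilk: 5 fl oz × 26/5 × 30 mL/fl oz = 780.0 mL
plain yogurt: 4 tsp × 26/5 = 20.8 tsp
butter: 0.5 cup × 26/5 = 2.6 cup
sour cream: 300 mL × 26/5 = 1560.0 mL
water: 1/3 cup × 26/5 ≈ 1.7 cup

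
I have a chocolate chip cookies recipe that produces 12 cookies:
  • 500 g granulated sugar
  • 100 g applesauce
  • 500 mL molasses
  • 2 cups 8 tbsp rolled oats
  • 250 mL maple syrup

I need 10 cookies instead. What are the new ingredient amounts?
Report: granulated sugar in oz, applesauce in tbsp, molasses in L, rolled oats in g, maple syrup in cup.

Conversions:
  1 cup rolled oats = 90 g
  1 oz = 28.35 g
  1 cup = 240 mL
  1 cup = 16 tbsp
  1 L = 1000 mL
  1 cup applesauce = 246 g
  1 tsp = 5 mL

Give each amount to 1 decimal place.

Scaling factor: 10/12 = 5/6.
granulated sugar: 500 g × 5/6 ÷ 28.35 g/oz ≈ 14.7 oz
applesauce: 100 g × 5/6 ÷ 246 g/cup × 16 tbsp/cup ≈ 5.4 tbsp
molasses: 500 mL × 5/6 ÷ 1000 mL/L ≈ 0.4 L
rolled oats: (2 cup + 8 tbsp = 2.5 cup) × 5/6 × 90 g/cup = 187.5 g
maple syrup: 250 mL × 5/6 ÷ 240 mL/cup ≈ 0.9 cup

granulated sugar: 14.7 oz; applesauce: 5.4 tbsp; molasses: 0.4 L; rolled oats: 187.5 g; maple syrup: 0.9 cup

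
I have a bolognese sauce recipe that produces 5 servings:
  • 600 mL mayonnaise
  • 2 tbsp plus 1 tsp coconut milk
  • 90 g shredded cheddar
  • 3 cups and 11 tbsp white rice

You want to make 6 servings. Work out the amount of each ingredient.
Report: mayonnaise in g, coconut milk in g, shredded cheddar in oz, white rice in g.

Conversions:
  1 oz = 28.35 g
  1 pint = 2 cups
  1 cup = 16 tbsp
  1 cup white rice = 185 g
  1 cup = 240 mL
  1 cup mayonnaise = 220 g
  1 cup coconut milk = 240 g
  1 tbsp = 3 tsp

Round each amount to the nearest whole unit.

mayonnaise: 660 g; coconut milk: 42 g; shredded cheddar: 4 oz; white rice: 819 g

Scaling factor: 6/5 = 1.2.
mayonnaise: 600 mL × 6/5 ÷ 240 mL/cup × 220 g/cup = 660 g
coconut milk: (2 tbsp + 1 tsp = 7/3 tbsp) × 6/5 ÷ 16 tbsp/cup × 240 g/cup = 42 g
shredded cheddar: 90 g × 6/5 ÷ 28.35 g/oz ≈ 4 oz
white rice: (3 cup + 11 tbsp = 3.6875 cup) × 6/5 × 185 g/cup ≈ 819 g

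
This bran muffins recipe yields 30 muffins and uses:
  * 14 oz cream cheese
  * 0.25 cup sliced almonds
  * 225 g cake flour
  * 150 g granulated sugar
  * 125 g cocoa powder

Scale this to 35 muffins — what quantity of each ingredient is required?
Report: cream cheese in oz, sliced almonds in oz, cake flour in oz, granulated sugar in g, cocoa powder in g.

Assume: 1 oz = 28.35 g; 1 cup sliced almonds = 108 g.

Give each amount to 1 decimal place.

cream cheese: 16.3 oz; sliced almonds: 1.1 oz; cake flour: 9.3 oz; granulated sugar: 175.0 g; cocoa powder: 145.8 g

Scaling factor: 35/30 = 7/6.
cream cheese: 14 oz × 7/6 ≈ 16.3 oz
sliced almonds: 0.25 cup × 7/6 × 108 g/cup ÷ 28.35 g/oz ≈ 1.1 oz
cake flour: 225 g × 7/6 ÷ 28.35 g/oz ≈ 9.3 oz
granulated sugar: 150 g × 7/6 = 175.0 g
cocoa powder: 125 g × 7/6 ≈ 145.8 g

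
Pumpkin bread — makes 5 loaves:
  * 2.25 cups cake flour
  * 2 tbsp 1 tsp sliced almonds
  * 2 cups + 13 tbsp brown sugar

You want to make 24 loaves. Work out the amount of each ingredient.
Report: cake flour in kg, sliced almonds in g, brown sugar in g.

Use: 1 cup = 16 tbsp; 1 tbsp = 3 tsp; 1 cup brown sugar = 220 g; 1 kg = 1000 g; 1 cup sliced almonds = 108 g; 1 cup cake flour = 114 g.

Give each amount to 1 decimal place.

cake flour: 1.2 kg; sliced almonds: 75.6 g; brown sugar: 2970.0 g

Scaling factor: 24/5 = 4.8.
cake flour: 2.25 cup × 24/5 × 114 g/cup ÷ 1000 g/kg ≈ 1.2 kg
sliced almonds: (2 tbsp + 1 tsp = 7/3 tbsp) × 24/5 ÷ 16 tbsp/cup × 108 g/cup = 75.6 g
brown sugar: (2 cup + 13 tbsp = 2.8125 cup) × 24/5 × 220 g/cup = 2970.0 g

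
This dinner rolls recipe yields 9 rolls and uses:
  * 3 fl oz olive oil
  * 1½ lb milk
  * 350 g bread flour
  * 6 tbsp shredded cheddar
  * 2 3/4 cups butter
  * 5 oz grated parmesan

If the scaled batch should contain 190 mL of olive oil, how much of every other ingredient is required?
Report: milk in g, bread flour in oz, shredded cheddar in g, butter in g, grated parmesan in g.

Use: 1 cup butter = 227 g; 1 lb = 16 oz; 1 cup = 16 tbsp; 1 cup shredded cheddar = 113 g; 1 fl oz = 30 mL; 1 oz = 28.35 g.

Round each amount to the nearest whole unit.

milk: 1436 g; bread flour: 26 oz; shredded cheddar: 89 g; butter: 1318 g; grated parmesan: 299 g

The original recipe has 90 mL of olive oil, so the scaling factor is 190 ÷ 90 = 19/9.
milk: 1.5 lb × 19/9 × 16 oz/lb × 28.35 g/oz ≈ 1436 g
bread flour: 350 g × 19/9 ÷ 28.35 g/oz ≈ 26 oz
shredded cheddar: 6 tbsp × 19/9 ÷ 16 tbsp/cup × 113 g/cup ≈ 89 g
butter: 2.75 cup × 19/9 × 227 g/cup ≈ 1318 g
grated parmesan: 5 oz × 19/9 × 28.35 g/oz ≈ 299 g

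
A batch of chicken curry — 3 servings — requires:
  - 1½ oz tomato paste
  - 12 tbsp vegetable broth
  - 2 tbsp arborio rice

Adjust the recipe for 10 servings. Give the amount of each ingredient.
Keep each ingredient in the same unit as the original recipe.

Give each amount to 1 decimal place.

tomato paste: 5.0 oz; vegetable broth: 40.0 tbsp; arborio rice: 6.7 tbsp

Scaling factor: 10/3.
tomato paste: 1.5 oz × 10/3 = 5.0 oz
vegetable broth: 12 tbsp × 10/3 = 40.0 tbsp
arborio rice: 2 tbsp × 10/3 ≈ 6.7 tbsp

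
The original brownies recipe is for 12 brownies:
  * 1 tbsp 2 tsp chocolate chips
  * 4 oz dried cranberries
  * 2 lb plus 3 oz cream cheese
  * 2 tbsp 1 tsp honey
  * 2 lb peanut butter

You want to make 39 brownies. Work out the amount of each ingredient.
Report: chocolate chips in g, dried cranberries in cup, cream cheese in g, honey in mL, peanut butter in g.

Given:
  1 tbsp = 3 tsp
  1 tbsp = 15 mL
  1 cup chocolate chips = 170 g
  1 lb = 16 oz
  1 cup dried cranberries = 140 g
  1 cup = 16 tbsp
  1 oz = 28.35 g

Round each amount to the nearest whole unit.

Scaling factor: 39/12 = 13/4 = 3.25.
chocolate chips: (1 tbsp + 2 tsp = 5/3 tbsp) × 13/4 ÷ 16 tbsp/cup × 170 g/cup ≈ 58 g
dried cranberries: 4 oz × 13/4 × 28.35 g/oz ÷ 140 g/cup ≈ 3 cup
cream cheese: (2 lb + 3 oz = 2.1875 lb) × 13/4 × 16 oz/lb × 28.35 g/oz ≈ 3225 g
honey: (2 tbsp + 1 tsp = 7/3 tbsp) × 13/4 × 15 mL/tbsp ≈ 114 mL
peanut butter: 2 lb × 13/4 × 16 oz/lb × 28.35 g/oz ≈ 2948 g

chocolate chips: 58 g; dried cranberries: 3 cup; cream cheese: 3225 g; honey: 114 mL; peanut butter: 2948 g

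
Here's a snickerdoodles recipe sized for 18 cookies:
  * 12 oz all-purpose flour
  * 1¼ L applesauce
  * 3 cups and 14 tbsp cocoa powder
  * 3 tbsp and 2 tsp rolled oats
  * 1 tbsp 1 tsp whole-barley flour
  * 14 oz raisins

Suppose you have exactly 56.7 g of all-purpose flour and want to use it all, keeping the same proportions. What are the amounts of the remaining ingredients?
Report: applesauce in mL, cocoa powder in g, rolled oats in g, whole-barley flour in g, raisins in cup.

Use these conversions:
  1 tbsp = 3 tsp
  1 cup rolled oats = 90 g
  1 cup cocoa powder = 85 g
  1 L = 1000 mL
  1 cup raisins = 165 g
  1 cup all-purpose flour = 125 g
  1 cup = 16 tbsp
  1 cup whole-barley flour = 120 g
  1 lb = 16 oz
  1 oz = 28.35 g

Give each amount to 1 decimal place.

applesauce: 208.3 mL; cocoa powder: 54.9 g; rolled oats: 3.4 g; whole-barley flour: 1.7 g; raisins: 0.4 cup

The original recipe has 340.2 g of all-purpose flour, so the scaling factor is 56.7 ÷ 340.2 = 1/6.
applesauce: 1.25 L × 1/6 × 1000 mL/L ≈ 208.3 mL
cocoa powder: (3 cup + 14 tbsp = 3.875 cup) × 1/6 × 85 g/cup ≈ 54.9 g
rolled oats: (3 tbsp + 2 tsp = 11/3 tbsp) × 1/6 ÷ 16 tbsp/cup × 90 g/cup ≈ 3.4 g
whole-barley flour: (1 tbsp + 1 tsp = 4/3 tbsp) × 1/6 ÷ 16 tbsp/cup × 120 g/cup ≈ 1.7 g
raisins: 14 oz × 1/6 × 28.35 g/oz ÷ 165 g/cup ≈ 0.4 cup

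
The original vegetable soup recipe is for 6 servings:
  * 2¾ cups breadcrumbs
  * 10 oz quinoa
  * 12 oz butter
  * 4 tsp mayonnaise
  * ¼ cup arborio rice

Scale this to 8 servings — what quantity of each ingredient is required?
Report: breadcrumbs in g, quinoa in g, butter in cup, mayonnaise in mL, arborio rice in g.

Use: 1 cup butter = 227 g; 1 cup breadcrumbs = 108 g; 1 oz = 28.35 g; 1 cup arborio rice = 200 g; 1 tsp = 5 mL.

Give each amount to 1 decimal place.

breadcrumbs: 396.0 g; quinoa: 378.0 g; butter: 2.0 cup; mayonnaise: 26.7 mL; arborio rice: 66.7 g

Scaling factor: 8/6 = 4/3.
breadcrumbs: 2.75 cup × 4/3 × 108 g/cup = 396.0 g
quinoa: 10 oz × 4/3 × 28.35 g/oz = 378.0 g
butter: 12 oz × 4/3 × 28.35 g/oz ÷ 227 g/cup ≈ 2.0 cup
mayonnaise: 4 tsp × 4/3 × 5 mL/tsp ≈ 26.7 mL
arborio rice: 0.25 cup × 4/3 × 200 g/cup ≈ 66.7 g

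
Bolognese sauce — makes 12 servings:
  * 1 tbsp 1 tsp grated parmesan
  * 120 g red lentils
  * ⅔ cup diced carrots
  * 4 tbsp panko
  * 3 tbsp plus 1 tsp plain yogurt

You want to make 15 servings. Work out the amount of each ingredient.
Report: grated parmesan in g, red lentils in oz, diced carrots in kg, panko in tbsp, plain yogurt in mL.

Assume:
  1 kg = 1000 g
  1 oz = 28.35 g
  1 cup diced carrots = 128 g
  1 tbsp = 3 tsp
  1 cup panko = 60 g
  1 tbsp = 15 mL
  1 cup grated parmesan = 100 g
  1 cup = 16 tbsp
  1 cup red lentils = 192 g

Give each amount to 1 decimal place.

grated parmesan: 10.4 g; red lentils: 5.3 oz; diced carrots: 0.1 kg; panko: 5.0 tbsp; plain yogurt: 62.5 mL

Scaling factor: 15/12 = 5/4 = 1.25.
grated parmesan: (1 tbsp + 1 tsp = 4/3 tbsp) × 5/4 ÷ 16 tbsp/cup × 100 g/cup ≈ 10.4 g
red lentils: 120 g × 5/4 ÷ 28.35 g/oz ≈ 5.3 oz
diced carrots: 2/3 cup × 5/4 × 128 g/cup ÷ 1000 g/kg ≈ 0.1 kg
panko: 4 tbsp × 5/4 = 5.0 tbsp
plain yogurt: (3 tbsp + 1 tsp = 10/3 tbsp) × 5/4 × 15 mL/tbsp = 62.5 mL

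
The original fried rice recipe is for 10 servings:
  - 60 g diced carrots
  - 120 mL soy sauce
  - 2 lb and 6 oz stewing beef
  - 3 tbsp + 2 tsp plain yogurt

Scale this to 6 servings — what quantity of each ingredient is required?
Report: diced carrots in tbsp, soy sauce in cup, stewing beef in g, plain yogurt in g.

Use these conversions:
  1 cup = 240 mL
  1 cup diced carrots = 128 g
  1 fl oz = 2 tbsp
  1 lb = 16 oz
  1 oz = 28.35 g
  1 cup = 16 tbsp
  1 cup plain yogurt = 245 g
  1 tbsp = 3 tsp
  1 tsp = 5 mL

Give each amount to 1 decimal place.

Scaling factor: 6/10 = 3/5 = 0.6.
diced carrots: 60 g × 3/5 ÷ 128 g/cup × 16 tbsp/cup = 4.5 tbsp
soy sauce: 120 mL × 3/5 ÷ 240 mL/cup = 0.3 cup
stewing beef: (2 lb + 6 oz = 2.375 lb) × 3/5 × 16 oz/lb × 28.35 g/oz ≈ 646.4 g
plain yogurt: (3 tbsp + 2 tsp = 11/3 tbsp) × 3/5 ÷ 16 tbsp/cup × 245 g/cup ≈ 33.7 g

diced carrots: 4.5 tbsp; soy sauce: 0.3 cup; stewing beef: 646.4 g; plain yogurt: 33.7 g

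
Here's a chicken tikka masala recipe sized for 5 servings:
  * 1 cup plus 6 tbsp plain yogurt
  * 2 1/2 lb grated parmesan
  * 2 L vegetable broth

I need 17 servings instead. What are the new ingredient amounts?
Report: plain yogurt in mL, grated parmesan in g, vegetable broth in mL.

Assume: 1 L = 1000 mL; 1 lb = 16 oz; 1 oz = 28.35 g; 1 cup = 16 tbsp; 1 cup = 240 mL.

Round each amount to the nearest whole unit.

plain yogurt: 1122 mL; grated parmesan: 3856 g; vegetable broth: 6800 mL

Scaling factor: 17/5 = 3.4.
plain yogurt: (1 cup + 6 tbsp = 1.375 cup) × 17/5 × 240 mL/cup = 1122 mL
grated parmesan: 2.5 lb × 17/5 × 16 oz/lb × 28.35 g/oz ≈ 3856 g
vegetable broth: 2 L × 17/5 × 1000 mL/L = 6800 mL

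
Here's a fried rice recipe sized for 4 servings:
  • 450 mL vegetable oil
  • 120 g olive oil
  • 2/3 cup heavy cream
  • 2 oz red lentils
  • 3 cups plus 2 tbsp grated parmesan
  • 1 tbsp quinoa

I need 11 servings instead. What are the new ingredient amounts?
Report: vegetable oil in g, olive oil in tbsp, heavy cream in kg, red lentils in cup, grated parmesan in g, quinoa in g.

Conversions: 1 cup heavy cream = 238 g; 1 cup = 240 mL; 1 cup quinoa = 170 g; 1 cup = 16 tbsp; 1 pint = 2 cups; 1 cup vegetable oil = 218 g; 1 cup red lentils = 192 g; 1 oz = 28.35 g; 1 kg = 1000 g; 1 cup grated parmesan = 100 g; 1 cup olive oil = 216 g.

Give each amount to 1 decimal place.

Scaling factor: 11/4 = 2.75.
vegetable oil: 450 mL × 11/4 ÷ 240 mL/cup × 218 g/cup ≈ 1124.1 g
olive oil: 120 g × 11/4 ÷ 216 g/cup × 16 tbsp/cup ≈ 24.4 tbsp
heavy cream: 2/3 cup × 11/4 × 238 g/cup ÷ 1000 g/kg ≈ 0.4 kg
red lentils: 2 oz × 11/4 × 28.35 g/oz ÷ 192 g/cup ≈ 0.8 cup
grated parmesan: (3 cup + 2 tbsp = 3.125 cup) × 11/4 × 100 g/cup ≈ 859.4 g
quinoa: 1 tbsp × 11/4 ÷ 16 tbsp/cup × 170 g/cup ≈ 29.2 g

vegetable oil: 1124.1 g; olive oil: 24.4 tbsp; heavy cream: 0.4 kg; red lentils: 0.8 cup; grated parmesan: 859.4 g; quinoa: 29.2 g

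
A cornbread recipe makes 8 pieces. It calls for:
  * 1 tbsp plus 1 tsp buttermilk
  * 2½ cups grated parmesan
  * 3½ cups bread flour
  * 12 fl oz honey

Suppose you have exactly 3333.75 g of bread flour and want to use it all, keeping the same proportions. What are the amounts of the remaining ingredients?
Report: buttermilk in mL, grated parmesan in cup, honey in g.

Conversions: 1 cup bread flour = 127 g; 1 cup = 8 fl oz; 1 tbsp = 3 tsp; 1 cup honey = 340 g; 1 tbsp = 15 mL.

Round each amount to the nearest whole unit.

The original recipe has 444.5 g of bread flour, so the scaling factor is 3333.75 ÷ 444.5 = 15/2 = 7.5.
buttermilk: (1 tbsp + 1 tsp = 4/3 tbsp) × 15/2 × 15 mL/tbsp = 150 mL
grated parmesan: 2.5 cup × 15/2 ≈ 19 cup
honey: 12 fl oz × 15/2 ÷ 8 fl oz/cup × 340 g/cup = 3825 g

buttermilk: 150 mL; grated parmesan: 19 cup; honey: 3825 g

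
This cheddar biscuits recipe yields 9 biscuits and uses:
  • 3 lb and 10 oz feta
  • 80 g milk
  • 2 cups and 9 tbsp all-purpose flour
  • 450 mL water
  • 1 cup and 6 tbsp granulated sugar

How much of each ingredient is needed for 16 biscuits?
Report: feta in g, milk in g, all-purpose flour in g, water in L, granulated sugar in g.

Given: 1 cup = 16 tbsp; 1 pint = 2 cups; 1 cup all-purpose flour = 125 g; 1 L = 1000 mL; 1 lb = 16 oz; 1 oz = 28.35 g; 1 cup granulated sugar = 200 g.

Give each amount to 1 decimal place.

feta: 2923.2 g; milk: 142.2 g; all-purpose flour: 569.4 g; water: 0.8 L; granulated sugar: 488.9 g

Scaling factor: 16/9.
feta: (3 lb + 10 oz = 3.625 lb) × 16/9 × 16 oz/lb × 28.35 g/oz = 2923.2 g
milk: 80 g × 16/9 ≈ 142.2 g
all-purpose flour: (2 cup + 9 tbsp = 2.5625 cup) × 16/9 × 125 g/cup ≈ 569.4 g
water: 450 mL × 16/9 ÷ 1000 mL/L = 0.8 L
granulated sugar: (1 cup + 6 tbsp = 1.375 cup) × 16/9 × 200 g/cup ≈ 488.9 g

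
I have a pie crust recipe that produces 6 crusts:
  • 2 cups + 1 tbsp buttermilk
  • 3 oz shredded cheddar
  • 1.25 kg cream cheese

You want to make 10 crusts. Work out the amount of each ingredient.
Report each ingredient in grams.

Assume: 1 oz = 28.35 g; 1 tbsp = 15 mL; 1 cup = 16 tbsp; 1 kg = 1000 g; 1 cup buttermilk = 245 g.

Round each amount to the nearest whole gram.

Scaling factor: 10/6 = 5/3.
buttermilk: (2 cup + 1 tbsp = 2.0625 cup) × 5/3 × 245 g/cup ≈ 842 g
shredded cheddar: 3 oz × 5/3 × 28.35 g/oz ≈ 142 g
cream cheese: 1.25 kg × 5/3 × 1000 g/kg ≈ 2083 g

buttermilk: 842 g; shredded cheddar: 142 g; cream cheese: 2083 g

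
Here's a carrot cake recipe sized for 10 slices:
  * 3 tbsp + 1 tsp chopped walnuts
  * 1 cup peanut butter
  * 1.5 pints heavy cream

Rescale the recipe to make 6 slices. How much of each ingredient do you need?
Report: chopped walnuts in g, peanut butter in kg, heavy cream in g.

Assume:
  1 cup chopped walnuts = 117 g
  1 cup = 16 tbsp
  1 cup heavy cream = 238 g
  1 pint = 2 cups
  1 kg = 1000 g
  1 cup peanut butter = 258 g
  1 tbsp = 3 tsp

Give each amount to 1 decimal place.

chopped walnuts: 14.6 g; peanut butter: 0.2 kg; heavy cream: 428.4 g

Scaling factor: 6/10 = 3/5 = 0.6.
chopped walnuts: (3 tbsp + 1 tsp = 10/3 tbsp) × 3/5 ÷ 16 tbsp/cup × 117 g/cup ≈ 14.6 g
peanut butter: 1 cup × 3/5 × 258 g/cup ÷ 1000 g/kg ≈ 0.2 kg
heavy cream: 1.5 pint × 3/5 × 2 cup/pint × 238 g/cup = 428.4 g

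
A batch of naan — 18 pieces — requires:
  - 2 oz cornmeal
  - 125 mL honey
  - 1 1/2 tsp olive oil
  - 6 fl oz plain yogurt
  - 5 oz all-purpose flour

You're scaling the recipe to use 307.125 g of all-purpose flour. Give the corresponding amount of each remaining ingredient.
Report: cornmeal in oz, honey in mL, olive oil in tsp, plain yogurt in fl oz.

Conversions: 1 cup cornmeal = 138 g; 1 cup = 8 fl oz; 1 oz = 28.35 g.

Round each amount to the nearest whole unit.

cornmeal: 4 oz; honey: 271 mL; olive oil: 3 tsp; plain yogurt: 13 fl oz

The original recipe has 141.75 g of all-purpose flour, so the scaling factor is 307.125 ÷ 141.75 = 13/6.
cornmeal: 2 oz × 13/6 ≈ 4 oz
honey: 125 mL × 13/6 ≈ 271 mL
olive oil: 1.5 tsp × 13/6 ≈ 3 tsp
plain yogurt: 6 fl oz × 13/6 = 13 fl oz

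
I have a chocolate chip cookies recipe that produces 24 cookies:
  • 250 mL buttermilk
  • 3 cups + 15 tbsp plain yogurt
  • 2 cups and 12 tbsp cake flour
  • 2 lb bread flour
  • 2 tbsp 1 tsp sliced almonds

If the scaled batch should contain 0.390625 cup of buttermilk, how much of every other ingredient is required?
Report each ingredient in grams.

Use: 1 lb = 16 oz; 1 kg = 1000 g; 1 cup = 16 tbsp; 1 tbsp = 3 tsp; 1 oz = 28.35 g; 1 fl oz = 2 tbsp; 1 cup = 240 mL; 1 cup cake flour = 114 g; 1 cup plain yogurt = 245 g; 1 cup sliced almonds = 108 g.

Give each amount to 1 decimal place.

plain yogurt: 361.8 g; cake flour: 117.6 g; bread flour: 340.2 g; sliced almonds: 5.9 g

The original recipe has 25/24 cup of buttermilk, so the scaling factor is 0.390625 ÷ 25/24 = 3/8 = 0.375.
plain yogurt: (3 cup + 15 tbsp = 3.9375 cup) × 3/8 × 245 g/cup ≈ 361.8 g
cake flour: (2 cup + 12 tbsp = 2.75 cup) × 3/8 × 114 g/cup ≈ 117.6 g
bread flour: 2 lb × 3/8 × 16 oz/lb × 28.35 g/oz = 340.2 g
sliced almonds: (2 tbsp + 1 tsp = 7/3 tbsp) × 3/8 ÷ 16 tbsp/cup × 108 g/cup ≈ 5.9 g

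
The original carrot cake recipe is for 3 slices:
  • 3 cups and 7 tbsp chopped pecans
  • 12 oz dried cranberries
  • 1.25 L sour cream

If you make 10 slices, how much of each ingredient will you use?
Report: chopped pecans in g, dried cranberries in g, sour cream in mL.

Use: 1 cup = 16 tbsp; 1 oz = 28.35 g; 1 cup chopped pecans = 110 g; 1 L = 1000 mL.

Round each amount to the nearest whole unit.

chopped pecans: 1260 g; dried cranberries: 1134 g; sour cream: 4167 mL

Scaling factor: 10/3.
chopped pecans: (3 cup + 7 tbsp = 3.4375 cup) × 10/3 × 110 g/cup ≈ 1260 g
dried cranberries: 12 oz × 10/3 × 28.35 g/oz = 1134 g
sour cream: 1.25 L × 10/3 × 1000 mL/L ≈ 4167 mL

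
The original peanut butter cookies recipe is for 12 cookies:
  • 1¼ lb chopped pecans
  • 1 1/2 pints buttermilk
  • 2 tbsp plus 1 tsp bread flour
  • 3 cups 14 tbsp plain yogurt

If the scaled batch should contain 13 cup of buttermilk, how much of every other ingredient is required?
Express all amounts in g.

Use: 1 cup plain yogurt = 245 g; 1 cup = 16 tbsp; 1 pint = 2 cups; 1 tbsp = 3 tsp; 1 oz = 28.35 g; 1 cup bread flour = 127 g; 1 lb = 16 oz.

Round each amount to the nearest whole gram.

chopped pecans: 2457 g; bread flour: 80 g; plain yogurt: 4114 g

The original recipe has 3 cup of buttermilk, so the scaling factor is 13 ÷ 3 = 13/3.
chopped pecans: 1.25 lb × 13/3 × 16 oz/lb × 28.35 g/oz = 2457 g
bread flour: (2 tbsp + 1 tsp = 7/3 tbsp) × 13/3 ÷ 16 tbsp/cup × 127 g/cup ≈ 80 g
plain yogurt: (3 cup + 14 tbsp = 3.875 cup) × 13/3 × 245 g/cup ≈ 4114 g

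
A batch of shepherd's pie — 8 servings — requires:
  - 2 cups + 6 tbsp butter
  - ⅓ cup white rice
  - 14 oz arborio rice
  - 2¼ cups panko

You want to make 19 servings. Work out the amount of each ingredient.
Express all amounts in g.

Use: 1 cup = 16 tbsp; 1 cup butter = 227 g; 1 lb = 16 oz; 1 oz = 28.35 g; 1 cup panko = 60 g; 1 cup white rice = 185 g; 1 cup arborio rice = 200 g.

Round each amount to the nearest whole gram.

butter: 1280 g; white rice: 146 g; arborio rice: 943 g; panko: 321 g

Scaling factor: 19/8 = 2.375.
butter: (2 cup + 6 tbsp = 2.375 cup) × 19/8 × 227 g/cup ≈ 1280 g
white rice: 1/3 cup × 19/8 × 185 g/cup ≈ 146 g
arborio rice: 14 oz × 19/8 × 28.35 g/oz ≈ 943 g
panko: 2.25 cup × 19/8 × 60 g/cup ≈ 321 g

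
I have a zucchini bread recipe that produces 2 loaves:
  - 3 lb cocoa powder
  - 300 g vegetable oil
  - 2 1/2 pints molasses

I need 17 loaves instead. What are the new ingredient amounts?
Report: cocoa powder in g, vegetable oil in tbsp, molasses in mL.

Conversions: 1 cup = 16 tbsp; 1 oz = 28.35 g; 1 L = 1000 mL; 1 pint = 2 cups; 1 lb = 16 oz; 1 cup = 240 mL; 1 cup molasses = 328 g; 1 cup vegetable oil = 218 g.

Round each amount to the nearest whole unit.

cocoa powder: 11567 g; vegetable oil: 187 tbsp; molasses: 10200 mL

Scaling factor: 17/2 = 8.5.
cocoa powder: 3 lb × 17/2 × 16 oz/lb × 28.35 g/oz ≈ 11567 g
vegetable oil: 300 g × 17/2 ÷ 218 g/cup × 16 tbsp/cup ≈ 187 tbsp
molasses: 2.5 pint × 17/2 × 2 cup/pint × 240 mL/cup = 10200 mL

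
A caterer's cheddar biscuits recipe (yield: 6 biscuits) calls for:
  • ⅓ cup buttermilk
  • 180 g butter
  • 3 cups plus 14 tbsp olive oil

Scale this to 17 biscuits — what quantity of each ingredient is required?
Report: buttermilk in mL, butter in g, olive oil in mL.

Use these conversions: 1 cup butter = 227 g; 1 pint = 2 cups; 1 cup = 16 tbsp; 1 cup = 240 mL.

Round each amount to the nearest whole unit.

Scaling factor: 17/6.
buttermilk: 1/3 cup × 17/6 × 240 mL/cup ≈ 227 mL
butter: 180 g × 17/6 = 510 g
olive oil: (3 cup + 14 tbsp = 3.875 cup) × 17/6 × 240 mL/cup = 2635 mL

buttermilk: 227 mL; butter: 510 g; olive oil: 2635 mL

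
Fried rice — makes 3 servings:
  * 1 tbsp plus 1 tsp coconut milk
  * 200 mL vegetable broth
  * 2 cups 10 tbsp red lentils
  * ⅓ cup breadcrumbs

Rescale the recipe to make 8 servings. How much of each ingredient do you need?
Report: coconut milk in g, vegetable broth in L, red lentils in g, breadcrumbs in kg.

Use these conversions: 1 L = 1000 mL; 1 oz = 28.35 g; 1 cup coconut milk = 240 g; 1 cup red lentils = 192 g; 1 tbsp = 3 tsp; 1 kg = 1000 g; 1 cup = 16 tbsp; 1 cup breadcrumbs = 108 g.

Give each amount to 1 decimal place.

coconut milk: 53.3 g; vegetable broth: 0.5 L; red lentils: 1344.0 g; breadcrumbs: 0.1 kg

Scaling factor: 8/3.
coconut milk: (1 tbsp + 1 tsp = 4/3 tbsp) × 8/3 ÷ 16 tbsp/cup × 240 g/cup ≈ 53.3 g
vegetable broth: 200 mL × 8/3 ÷ 1000 mL/L ≈ 0.5 L
red lentils: (2 cup + 10 tbsp = 2.625 cup) × 8/3 × 192 g/cup = 1344.0 g
breadcrumbs: 1/3 cup × 8/3 × 108 g/cup ÷ 1000 g/kg ≈ 0.1 kg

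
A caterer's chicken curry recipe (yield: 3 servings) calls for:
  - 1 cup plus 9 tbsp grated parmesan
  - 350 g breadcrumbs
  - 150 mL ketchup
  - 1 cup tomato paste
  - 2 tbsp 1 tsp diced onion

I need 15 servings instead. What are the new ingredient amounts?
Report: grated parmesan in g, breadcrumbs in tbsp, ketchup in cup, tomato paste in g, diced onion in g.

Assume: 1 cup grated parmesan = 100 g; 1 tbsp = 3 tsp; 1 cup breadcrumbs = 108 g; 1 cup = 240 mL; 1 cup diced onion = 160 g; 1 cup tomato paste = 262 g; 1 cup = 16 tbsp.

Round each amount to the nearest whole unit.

grated parmesan: 781 g; breadcrumbs: 259 tbsp; ketchup: 3 cup; tomato paste: 1310 g; diced onion: 117 g

Scaling factor: 15/3 = 5.
grated parmesan: (1 cup + 9 tbsp = 1.5625 cup) × 5 × 100 g/cup ≈ 781 g
breadcrumbs: 350 g × 5 ÷ 108 g/cup × 16 tbsp/cup ≈ 259 tbsp
ketchup: 150 mL × 5 ÷ 240 mL/cup ≈ 3 cup
tomato paste: 1 cup × 5 × 262 g/cup = 1310 g
diced onion: (2 tbsp + 1 tsp = 7/3 tbsp) × 5 ÷ 16 tbsp/cup × 160 g/cup ≈ 117 g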